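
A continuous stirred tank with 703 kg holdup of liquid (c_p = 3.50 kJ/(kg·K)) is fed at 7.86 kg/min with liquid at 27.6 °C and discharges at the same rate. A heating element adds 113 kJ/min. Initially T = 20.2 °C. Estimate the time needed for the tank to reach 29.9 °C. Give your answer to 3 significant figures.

166 min

M c_p dT/dt = ṁ c_p (T_in − T) + Q̇.
τ = M/ṁ = 89.440 min; T_ss = T_in + Q̇/(ṁ c_p) = 31.708 °C.
T(t) = T_ss + (T₀ − T_ss) e^(−t/τ). Set T = 29.9:
e^(−t/τ) = (29.9 − 31.708)/(20.2 − 31.708) = 0.15708
t = −89.440 · ln(0.15708) = 165.55 min.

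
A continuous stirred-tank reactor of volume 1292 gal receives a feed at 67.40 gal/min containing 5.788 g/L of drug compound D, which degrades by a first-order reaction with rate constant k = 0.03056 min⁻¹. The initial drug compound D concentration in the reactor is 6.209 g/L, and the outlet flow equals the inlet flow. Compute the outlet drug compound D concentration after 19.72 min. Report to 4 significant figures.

Species balance: V dC/dt = Q C_in − Q C − k V C.
This is linear with rate a = Q/V + k = 0.0827272 min⁻¹.
C_ss = Q C_in/(Q + kV) = 3.64987 g/L; C(t) = C_ss + (C₀ − C_ss) e^(−a t).
C(19.72) = 3.64987 + (2.55913)·e^(−0.0827272·19.72) = 3.64987 + (2.55913)·0.195659 = 4.15059 g/L.

4.151 g/L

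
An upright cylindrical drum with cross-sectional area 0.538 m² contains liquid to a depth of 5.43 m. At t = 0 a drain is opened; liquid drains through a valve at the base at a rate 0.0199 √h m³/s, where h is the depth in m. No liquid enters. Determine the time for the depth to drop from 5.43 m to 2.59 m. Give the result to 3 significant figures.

With no inflow, A dh/dt = −0.0199 √h.
This is separable: 2 d(√h)/dt = −0.0199/A, so √h = √h₀ − (0.0199/(2A)) t.
t = 2A(√h₀ − √h)/0.0199 = 2·0.538·(√5.43 − √2.59)/0.0199
  = 1.0760 × (2.3302 − 1.6093) / 0.0199 = 38.979 s.

39.0 s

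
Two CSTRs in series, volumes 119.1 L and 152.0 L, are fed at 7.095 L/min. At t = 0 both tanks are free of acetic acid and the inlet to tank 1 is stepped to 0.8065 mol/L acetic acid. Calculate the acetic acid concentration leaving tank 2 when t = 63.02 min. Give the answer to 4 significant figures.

0.6782 mol/L

Each tank obeys Vᵢ dCᵢ/dt = Q(Cᵢ₋₁ − Cᵢ), so τᵢ = Vᵢ/Q.
τ₁ = 119.1/7.095 = 16.7865 min; τ₂ = 152.0/7.095 = 21.4235 min.
Tank 1: C₁ = C_in(1 − e^(−t/τ₁)). Tank 2 (τ₁ ≠ τ₂): C₂ = C_in[1 − (τ₁ e^(−t/τ₁) − τ₂ e^(−t/τ₂))/(τ₁ − τ₂)].
At t = 63.02: e^(−t/τ₁) = 0.0234188, e^(−t/τ₂) = 0.0527799.
C₂ = 0.8065·[1 − (16.7865·0.0234188 − 21.4235·0.0527799)/(-4.63707)] = 0.8065·0.840931 = 0.678211 mol/L.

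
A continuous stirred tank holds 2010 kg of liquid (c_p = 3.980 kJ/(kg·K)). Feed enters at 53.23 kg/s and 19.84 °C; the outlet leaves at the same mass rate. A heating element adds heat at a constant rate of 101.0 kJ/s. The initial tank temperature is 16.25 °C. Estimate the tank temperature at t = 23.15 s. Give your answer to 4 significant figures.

18.11 °C

Energy balance: M c_p dT/dt = ṁ c_p (T_in − T) + 101.0.
Rearrange: dT/dt = (T_ss − T)/τ with τ = M/ṁ = 37.7607 s and T_ss = T_in + Q̇/(ṁ c_p) = 20.3167 °C.
Integrating: T(t) = T_ss + (T₀ − T_ss) e^(−t/τ).
T(23.15) = 20.3167 + (-4.06674)·e^(−23.15/37.7607) = 20.3167 + (-4.06674)·0.541684 = 18.1139 °C.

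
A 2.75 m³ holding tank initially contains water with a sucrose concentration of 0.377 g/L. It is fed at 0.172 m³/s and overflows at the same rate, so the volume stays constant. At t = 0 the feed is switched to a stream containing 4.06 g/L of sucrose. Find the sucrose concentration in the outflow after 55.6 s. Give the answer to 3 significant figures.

Unsteady species balance (constant V, well mixed): V dC/dt = Q(C_in − C).
So dC/dt = (C_in − C)/τ with τ = V/Q = 2.75/0.172 = 15.988 s.
Integrating: C(t) = C_in + (C₀ − C_in) e^(−t/τ).
C(55.6) = 4.06 + (0.377 − 4.06)·e^(−55.6/15.988) = 4.06 + (-3.6830)·0.030884 = 3.9463 g/L.

3.95 g/L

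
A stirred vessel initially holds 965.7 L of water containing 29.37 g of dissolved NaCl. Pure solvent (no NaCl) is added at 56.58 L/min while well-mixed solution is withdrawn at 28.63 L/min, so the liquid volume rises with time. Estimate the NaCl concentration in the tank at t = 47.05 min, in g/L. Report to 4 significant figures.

0.005340 g/L

Total volume: dV/dt = Q_in − Q_out = 27.9500 L/min, so V(t) = 965.7 + 27.9500 t and V(47.05) = 2280.75 L.
No NaCl enters, so dm/dt = −Q_out · (m/V).
dm/m = −Q_out dt/(V₀ + 27.9500 t); integrating gives ln(m/m₀) = −(Q_out/(Q_in−Q_out)) ln(V/V₀).
m = m₀ (V₀/V)^(Q_out/(Q_in−Q_out)) = 29.37 × (965.7/2280.75)^(1.02433) = 12.1784 g.
C = m/V = 12.1784/2280.75 = 0.00533963 g/L.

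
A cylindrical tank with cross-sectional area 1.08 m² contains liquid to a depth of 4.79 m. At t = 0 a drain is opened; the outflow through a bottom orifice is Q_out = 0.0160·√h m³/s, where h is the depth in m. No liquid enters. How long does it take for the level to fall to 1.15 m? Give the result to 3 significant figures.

A dh/dt = −Q_out = −0.0160 √h.
Separate and integrate: 2(√h − √h₀) = −(0.0160/A) t.
t = 2A(√h₀ − √h)/0.0160 = 2·1.08·(√4.79 − √1.15)/0.0160
  = 2.1600 × (2.1886 − 1.0724) / 0.0160 = 150.69 s.

151 s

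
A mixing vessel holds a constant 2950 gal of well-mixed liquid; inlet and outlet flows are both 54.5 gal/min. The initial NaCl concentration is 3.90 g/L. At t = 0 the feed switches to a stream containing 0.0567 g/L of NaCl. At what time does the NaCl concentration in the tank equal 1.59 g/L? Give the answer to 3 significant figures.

Mass balance on the solute (V constant): V dC/dt = Q(C_in − C), so τ = V/Q = 54.128 min.
C(t) = C_in + (C₀ − C_in) e^(−t/τ). Set C = 1.59 and solve for t:
e^(−t/τ) = (C − C_in)/(C₀ − C_in) = (1.59 − 0.0567)/(3.90 − 0.0567) = 0.39895
t = −τ ln(…) = 54.128 × 0.91891 = 49.739 min.

49.7 min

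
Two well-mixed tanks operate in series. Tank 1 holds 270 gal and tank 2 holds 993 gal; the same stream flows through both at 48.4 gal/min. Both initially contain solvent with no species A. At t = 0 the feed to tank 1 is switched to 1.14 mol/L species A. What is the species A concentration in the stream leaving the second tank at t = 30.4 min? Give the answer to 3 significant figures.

Species balance on tank i: dCᵢ/dt = (Cᵢ₋₁ − Cᵢ)/τᵢ with τᵢ = Vᵢ/Q.
τ₁ = 270/48.4 = 5.5785 min; τ₂ = 993/48.4 = 20.517 min.
Solving the cascade with C₁(0)=C₂(0)=0 gives C₂(t) = C_in[1 − (τ₁ e^(−t/τ₁) − τ₂ e^(−t/τ₂))/(τ₁ − τ₂)].
At t = 30.4: e^(−t/τ₁) = 0.0042985, e^(−t/τ₂) = 0.22724.
C₂ = 1.14·[1 − (5.5785·0.0042985 − 20.517·0.22724)/(-14.938)] = 1.14·0.68950 = 0.78603 mol/L.

0.786 mol/L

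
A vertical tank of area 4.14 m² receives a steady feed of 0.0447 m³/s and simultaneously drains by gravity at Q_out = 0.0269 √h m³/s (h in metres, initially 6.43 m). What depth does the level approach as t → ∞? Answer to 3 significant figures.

2.76 m

Volume balance on the tank: A dh/dt = Q_in − 0.0269 √h. At steady state dh/dt = 0:
Q_in = 0.0269 √h_ss ⇒ √h_ss = 0.0447/0.0269 = 1.6617.
h_ss = 1.6617² = 2.7613 m. (Since h₀ = 6.43 m > h_ss, the level will fall toward this value.)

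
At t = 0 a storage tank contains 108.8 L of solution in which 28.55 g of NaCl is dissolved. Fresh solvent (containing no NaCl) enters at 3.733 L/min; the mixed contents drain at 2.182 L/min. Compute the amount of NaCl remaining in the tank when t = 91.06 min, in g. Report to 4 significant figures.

Total volume: dV/dt = Q_in − Q_out = 1.55100 L/min, so V(t) = 108.8 + 1.55100 t and V(91.06) = 250.034 L.
Solute balance: dm/dt = 0 − Q_out C = −Q_out m/V(t).
Separate: dm/m = −Q_out dt/V(t) ⇒ ln(m/m₀) = −(Q_out/(Q_in−Q_out)) ln(V/V₀).
m = m₀ (V₀/V)^(Q_out/(Q_in−Q_out)) = 28.55 × (108.8/250.034)^(1.40683) = 8.85560 g.

8.856 g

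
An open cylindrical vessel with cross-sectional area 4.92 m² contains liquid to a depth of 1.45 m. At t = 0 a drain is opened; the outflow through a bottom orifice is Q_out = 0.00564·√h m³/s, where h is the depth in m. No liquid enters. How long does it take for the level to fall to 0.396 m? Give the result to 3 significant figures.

1000 s

A dh/dt = −Q_out = −0.00564 √h.
Separate and integrate: 2(√h − √h₀) = −(0.00564/A) t.
t = 2A(√h₀ − √h)/0.00564 = 2·4.92·(√1.45 − √0.396)/0.00564
  = 9.8400 × (1.2042 − 0.62929) / 0.00564 = 1003.0 s.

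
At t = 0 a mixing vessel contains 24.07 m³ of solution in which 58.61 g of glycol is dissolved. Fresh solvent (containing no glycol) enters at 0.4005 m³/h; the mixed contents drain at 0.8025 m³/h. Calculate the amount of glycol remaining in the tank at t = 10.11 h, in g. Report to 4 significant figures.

40.52 g

Let m(t) be the amount of glycol. Volume: V(t) = V₀ + (Q_in − Q_out) t = 24.07 − 0.402000 t; V(10.11) = 20.0058 m³.
Solute balance: dm/dt = 0 − Q_out C = −Q_out m/V(t).
dm/m = −Q_out dt/(V₀ − 0.402000 t); integrating gives ln(m/m₀) = −(Q_out/(Q_in−Q_out)) ln(V/V₀).
m = m₀ (V₀/V)^(Q_out/(Q_in−Q_out)) = 58.61 × (24.07/20.0058)^(-1.99627) = 40.5163 g.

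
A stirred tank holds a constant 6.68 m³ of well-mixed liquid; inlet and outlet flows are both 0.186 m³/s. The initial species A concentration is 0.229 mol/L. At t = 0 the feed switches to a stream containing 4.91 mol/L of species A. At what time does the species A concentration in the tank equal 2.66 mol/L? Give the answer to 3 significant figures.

Transient balance on the dissolved component: V dC/dt = Q(C_in − C), so τ = V/Q = 35.914 s.
C(t) = C_in + (C₀ − C_in) e^(−t/τ). Set C = 2.66 and solve for t:
e^(−t/τ) = (C − C_in)/(C₀ − C_in) = (2.66 − 4.91)/(0.229 − 4.91) = 0.48067
t = −τ ln(…) = 35.914 × 0.73258 = 26.310 s.

26.3 s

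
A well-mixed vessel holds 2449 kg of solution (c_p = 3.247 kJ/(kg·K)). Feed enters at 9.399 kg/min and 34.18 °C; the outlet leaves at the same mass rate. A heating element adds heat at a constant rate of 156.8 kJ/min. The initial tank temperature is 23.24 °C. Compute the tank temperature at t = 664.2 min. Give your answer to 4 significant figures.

38.06 °C

Energy balance: M c_p dT/dt = ṁ c_p (T_in − T) + 156.8.
Rearrange: dT/dt = (T_ss − T)/τ with τ = M/ṁ = 260.560 min and T_ss = T_in + Q̇/(ṁ c_p) = 39.3179 °C.
T approaches T_ss exponentially: T(t) = T_ss + (T₀ − T_ss) e^(−t/τ).
T(664.2) = 39.3179 + (-16.0779)·e^(−664.2/260.560) = 39.3179 + (-16.0779)·0.0781497 = 38.0614 °C.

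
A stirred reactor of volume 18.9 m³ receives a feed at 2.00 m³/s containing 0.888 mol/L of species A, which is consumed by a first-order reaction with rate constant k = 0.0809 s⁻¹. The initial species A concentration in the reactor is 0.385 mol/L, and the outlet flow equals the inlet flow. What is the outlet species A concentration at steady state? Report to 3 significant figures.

Accumulation = in − out − consumed: V dC/dt = Q C_in − Q C − k V C.
At steady state: 0 = Q C_in − (Q + kV) C_ss, so C_ss = Q C_in/(Q + kV).
C_ss = 2.00·0.888/(2.00 + 0.0809·18.9) = 1.7760/3.5290 = 0.50326 mol/L.

0.503 mol/L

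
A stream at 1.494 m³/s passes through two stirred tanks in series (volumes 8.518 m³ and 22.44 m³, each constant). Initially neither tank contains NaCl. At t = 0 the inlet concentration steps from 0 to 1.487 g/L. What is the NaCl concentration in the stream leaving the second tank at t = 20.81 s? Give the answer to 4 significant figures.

Time constants: τᵢ = Vᵢ/Q for each well-mixed tank.
τ₁ = 8.518/1.494 = 5.70147 s; τ₂ = 22.44/1.494 = 15.0201 s.
Solving the cascade with C₁(0)=C₂(0)=0 gives C₂(t) = C_in[1 − (τ₁ e^(−t/τ₁) − τ₂ e^(−t/τ₂))/(τ₁ − τ₂)].
At t = 20.81: e^(−t/τ₁) = 0.0259928, e^(−t/τ₂) = 0.250204.
C₂ = 1.487·[1 − (5.70147·0.0259928 − 15.0201·0.250204)/(-9.31861)] = 1.487·0.612615 = 0.910959 g/L.

0.9110 g/L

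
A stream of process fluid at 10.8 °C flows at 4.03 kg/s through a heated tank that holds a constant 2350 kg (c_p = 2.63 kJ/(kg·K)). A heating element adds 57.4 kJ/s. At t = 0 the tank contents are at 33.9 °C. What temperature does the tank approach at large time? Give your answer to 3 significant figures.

16.2 °C

M c_p dT/dt = ṁ c_p (T_in − T) + Q̇.
At steady state dT/dt = 0 ⇒ T_ss = T_in + Q̇/(ṁ c_p) = 10.8 + 57.4/(4.03·2.63) = 16.216 °C.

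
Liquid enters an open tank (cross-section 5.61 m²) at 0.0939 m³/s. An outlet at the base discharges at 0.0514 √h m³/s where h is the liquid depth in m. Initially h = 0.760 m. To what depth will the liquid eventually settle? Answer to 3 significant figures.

Level balance: A dh/dt = 0.0939 − 0.0514 √h. Setting dh/dt = 0:
Q_in = 0.0514 √h_ss ⇒ √h_ss = 0.0939/0.0514 = 1.8268.
h_ss = 1.8268² = 3.3374 m. (Since h₀ = 0.760 m < h_ss, the level will rise toward this value.)

3.34 m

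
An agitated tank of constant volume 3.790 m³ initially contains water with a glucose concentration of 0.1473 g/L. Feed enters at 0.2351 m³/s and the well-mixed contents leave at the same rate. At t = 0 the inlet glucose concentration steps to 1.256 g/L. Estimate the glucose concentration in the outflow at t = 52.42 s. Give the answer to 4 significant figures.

Transient balance on the dissolved component: V dC/dt = Q(C_in − C).
So dC/dt = (C_in − C)/τ with τ = V/Q = 3.790/0.2351 = 16.1208 s.
C approaches C_in exponentially: C(t) = C_in + (C₀ − C_in) e^(−t/τ).
C(52.42) = 1.256 + (0.1473 − 1.256)·e^(−52.42/16.1208) = 1.256 + (-1.10870)·0.0387084 = 1.21308 g/L.

1.213 g/L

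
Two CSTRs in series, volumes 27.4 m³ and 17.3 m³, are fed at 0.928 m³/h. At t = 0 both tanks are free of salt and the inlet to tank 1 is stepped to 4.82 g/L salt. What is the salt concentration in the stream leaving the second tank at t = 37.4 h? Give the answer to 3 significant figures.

Each tank obeys Vᵢ dCᵢ/dt = Q(Cᵢ₋₁ − Cᵢ), so τᵢ = Vᵢ/Q.
τ₁ = 27.4/0.928 = 29.526 h; τ₂ = 17.3/0.928 = 18.642 h.
Solving the cascade with C₁(0)=C₂(0)=0 gives C₂(t) = C_in[1 − (τ₁ e^(−t/τ₁) − τ₂ e^(−t/τ₂))/(τ₁ − τ₂)].
At t = 37.4: e^(−t/τ₁) = 0.28176, e^(−t/τ₂) = 0.13450.
C₂ = 4.82·[1 − (29.526·0.28176 − 18.642·0.13450)/(10.884)] = 4.82·0.46599 = 2.2461 g/L.

2.25 g/L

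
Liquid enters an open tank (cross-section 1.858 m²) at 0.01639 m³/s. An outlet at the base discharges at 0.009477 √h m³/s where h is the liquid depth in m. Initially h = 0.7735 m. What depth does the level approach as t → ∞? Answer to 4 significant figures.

2.991 m

Mass balance (ρ constant): A dh/dt = Q_in − 0.009477 √h. At steady state dh/dt = 0:
Q_in = 0.009477 √h_ss ⇒ √h_ss = 0.01639/0.009477 = 1.72945.
h_ss = 1.72945² = 2.99100 m. (Since h₀ = 0.7735 m < h_ss, the level will rise toward this value.)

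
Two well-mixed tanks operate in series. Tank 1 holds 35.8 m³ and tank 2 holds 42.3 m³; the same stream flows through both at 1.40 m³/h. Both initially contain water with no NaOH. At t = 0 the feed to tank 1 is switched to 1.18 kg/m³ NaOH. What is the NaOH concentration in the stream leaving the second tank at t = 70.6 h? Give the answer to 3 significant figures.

Each tank obeys Vᵢ dCᵢ/dt = Q(Cᵢ₋₁ − Cᵢ), so τᵢ = Vᵢ/Q.
τ₁ = 35.8/1.40 = 25.571 h; τ₂ = 42.3/1.40 = 30.214 h.
Tank 1: C₁ = C_in(1 − e^(−t/τ₁)). Tank 2 (τ₁ ≠ τ₂): C₂ = C_in[1 − (τ₁ e^(−t/τ₁) − τ₂ e^(−t/τ₂))/(τ₁ − τ₂)].
At t = 70.6: e^(−t/τ₁) = 0.063235, e^(−t/τ₂) = 0.096652.
C₂ = 1.18·[1 − (25.571·0.063235 − 30.214·0.096652)/(-4.6429)] = 1.18·0.71930 = 0.84878 kg/m³.

0.849 kg/m³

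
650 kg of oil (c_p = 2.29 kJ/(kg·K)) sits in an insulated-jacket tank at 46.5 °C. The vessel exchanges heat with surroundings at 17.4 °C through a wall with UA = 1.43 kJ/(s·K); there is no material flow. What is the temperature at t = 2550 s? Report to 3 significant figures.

19.9 °C

Lumped-capacitance energy balance: M c_p dT/dt = UA(T_amb − T).
dT/dt = (T_ss − T)/τ with T_ss = T_amb = 17.400 °C, τ = M c_p/UA = 650·2.29/1.43 = 1040.9 s.
Solution: T(t) = T_ss + (T₀ − T_ss) e^(−t/τ).
T(2550) = 17.400 + (29.100)·0.086312 = 19.912 °C.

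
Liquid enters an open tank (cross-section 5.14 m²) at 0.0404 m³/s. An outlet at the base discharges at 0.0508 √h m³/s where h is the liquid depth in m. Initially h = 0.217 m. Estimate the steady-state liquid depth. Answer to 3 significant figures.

Volume balance on the tank: A dh/dt = Q_in − 0.0508 √h. At steady state dh/dt = 0:
Q_in = 0.0508 √h_ss ⇒ √h_ss = 0.0404/0.0508 = 0.79528.
h_ss = 0.79528² = 0.63246 m. (Since h₀ = 0.217 m < h_ss, the level will rise toward this value.)

0.632 m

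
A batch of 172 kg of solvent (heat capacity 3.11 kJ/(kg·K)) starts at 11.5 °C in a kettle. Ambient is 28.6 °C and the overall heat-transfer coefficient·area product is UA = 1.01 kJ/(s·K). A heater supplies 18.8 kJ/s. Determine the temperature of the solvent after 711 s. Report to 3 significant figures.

Lumped-capacitance energy balance: M c_p dT/dt = UA(T_amb − T) + Q̇.
dT/dt = (T_ss − T)/τ with T_ss = T_amb + Q̇/UA = 28.6 + 18.8/1.01 = 47.214 °C, τ = M c_p/UA = 172·3.11/1.01 = 529.62 s.
T approaches T_ss exponentially: T(t) = T_ss + (T₀ − T_ss) e^(−t/τ).
T(711) = 47.214 + (-35.714)·0.26120 = 37.885 °C.

37.9 °C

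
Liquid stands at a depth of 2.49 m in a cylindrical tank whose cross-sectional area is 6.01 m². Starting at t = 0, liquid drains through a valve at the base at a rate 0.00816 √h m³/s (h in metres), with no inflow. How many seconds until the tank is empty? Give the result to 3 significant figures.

A dh/dt = −Q_out = −0.00816 √h.
This is separable: 2 d(√h)/dt = −0.00816/A, so √h = √h₀ − (0.00816/(2A)) t.
Set h = 0: 2√h₀ = (0.00816/A) t_empty ⇒ t_empty = 2A√h₀/0.00816.
t_empty = 2·6.01·√2.49/0.00816 = 12.020·1.5780/0.00816 = 2324.4 s.

2320 s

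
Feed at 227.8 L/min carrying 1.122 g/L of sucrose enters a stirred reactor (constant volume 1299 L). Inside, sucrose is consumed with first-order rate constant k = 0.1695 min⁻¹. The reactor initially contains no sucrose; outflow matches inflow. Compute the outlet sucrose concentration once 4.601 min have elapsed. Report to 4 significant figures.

0.4538 g/L

V dC/dt = Q(C_in − C) − k V C.
This is linear with rate a = Q/V + k = 0.344866 min⁻¹.
C_ss = Q C_in/(Q + kV) = 0.570542 g/L; C(t) = C_ss + (C₀ − C_ss) e^(−a t).
C(4.601) = 0.570542 + (-0.570542)·e^(−0.344866·4.601) = 0.570542 + (-0.570542)·0.204594 = 0.453812 g/L.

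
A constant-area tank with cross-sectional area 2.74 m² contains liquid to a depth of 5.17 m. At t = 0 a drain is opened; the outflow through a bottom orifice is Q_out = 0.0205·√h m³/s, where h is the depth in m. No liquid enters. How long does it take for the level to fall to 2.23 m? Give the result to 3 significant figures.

Mass balance (ρ constant): A dh/dt = −0.0205 √h.
This is separable: 2 d(√h)/dt = −0.0205/A, so √h = √h₀ − (0.0205/(2A)) t.
t = 2A(√h₀ − √h)/0.0205 = 2·2.74·(√5.17 − √2.23)/0.0205
  = 5.4800 × (2.2738 − 1.4933) / 0.0205 = 208.63 s.

209 s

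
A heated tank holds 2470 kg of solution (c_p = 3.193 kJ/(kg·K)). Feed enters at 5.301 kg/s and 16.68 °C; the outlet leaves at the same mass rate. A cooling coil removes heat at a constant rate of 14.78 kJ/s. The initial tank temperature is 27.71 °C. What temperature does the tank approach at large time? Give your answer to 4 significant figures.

15.81 °C

M c_p dT/dt = ṁ c_p (T_in − T) − Q̇.
At steady state dT/dt = 0 ⇒ T_ss = T_in − Q̇/(ṁ c_p) = 16.68 − 14.78/(5.301·3.193) = 15.8068 °C.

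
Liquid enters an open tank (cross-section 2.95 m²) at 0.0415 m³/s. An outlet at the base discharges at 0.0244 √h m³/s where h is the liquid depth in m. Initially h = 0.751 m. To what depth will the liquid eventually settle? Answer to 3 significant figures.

Accumulation of liquid (constant cross-section A): A dh/dt = Q_in − 0.0244 √h. At steady state dh/dt = 0:
Q_in = 0.0244 √h_ss ⇒ √h_ss = 0.0415/0.0244 = 1.7008.
h_ss = 1.7008² = 2.8928 m. (Since h₀ = 0.751 m < h_ss, the level will rise toward this value.)

2.89 m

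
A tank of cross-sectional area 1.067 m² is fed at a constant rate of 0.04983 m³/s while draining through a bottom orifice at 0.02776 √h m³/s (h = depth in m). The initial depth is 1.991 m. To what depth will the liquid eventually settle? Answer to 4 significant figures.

Level balance: A dh/dt = 0.04983 − 0.02776 √h. Setting dh/dt = 0:
Q_in = 0.02776 √h_ss ⇒ √h_ss = 0.04983/0.02776 = 1.79503.
h_ss = 1.79503² = 3.22213 m. (Since h₀ = 1.991 m < h_ss, the level will rise toward this value.)

3.222 m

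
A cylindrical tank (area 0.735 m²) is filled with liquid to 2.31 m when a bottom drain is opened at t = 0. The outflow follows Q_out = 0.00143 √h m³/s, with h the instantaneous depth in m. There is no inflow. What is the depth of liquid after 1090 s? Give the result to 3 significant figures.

With no inflow, A dh/dt = −0.00143 √h.
This is separable: 2 d(√h)/dt = −0.00143/A, so √h = √h₀ − (0.00143/(2A)) t.
√h = √2.31 − 0.00143·1090/(2·0.735) = 1.5199 − 1.0603 = 0.45953.
h = 0.45953² = 0.21117 m.

0.211 m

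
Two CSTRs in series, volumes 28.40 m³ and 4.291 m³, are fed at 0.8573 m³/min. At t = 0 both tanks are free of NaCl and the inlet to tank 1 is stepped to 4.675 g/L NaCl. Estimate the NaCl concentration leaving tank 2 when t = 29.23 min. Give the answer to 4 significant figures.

Each tank obeys Vᵢ dCᵢ/dt = Q(Cᵢ₋₁ − Cᵢ), so τᵢ = Vᵢ/Q.
τ₁ = 28.40/0.8573 = 33.1273 min; τ₂ = 4.291/0.8573 = 5.00525 min.
Solving the cascade with C₁(0)=C₂(0)=0 gives C₂(t) = C_in[1 − (τ₁ e^(−t/τ₁) − τ₂ e^(−t/τ₂))/(τ₁ − τ₂)].
At t = 29.23: e^(−t/τ₁) = 0.413807, e^(−t/τ₂) = 0.00290922.
C₂ = 4.675·[1 − (33.1273·0.413807 − 5.00525·0.00290922)/(28.1220)] = 4.675·0.513060 = 2.39855 g/L.

2.399 g/L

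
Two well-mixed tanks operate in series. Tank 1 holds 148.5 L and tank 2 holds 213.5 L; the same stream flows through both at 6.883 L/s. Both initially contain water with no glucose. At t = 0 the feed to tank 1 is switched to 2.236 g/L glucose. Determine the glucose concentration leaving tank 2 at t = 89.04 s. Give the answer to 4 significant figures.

1.902 g/L

Time constants: τᵢ = Vᵢ/Q for each well-mixed tank.
τ₁ = 148.5/6.883 = 21.5749 s; τ₂ = 213.5/6.883 = 31.0185 s.
Solving the cascade with C₁(0)=C₂(0)=0 gives C₂(t) = C_in[1 − (τ₁ e^(−t/τ₁) − τ₂ e^(−t/τ₂))/(τ₁ − τ₂)].
At t = 89.04: e^(−t/τ₁) = 0.0161309, e^(−t/τ₂) = 0.0566678.
C₂ = 2.236·[1 − (21.5749·0.0161309 − 31.0185·0.0566678)/(-9.44356)] = 2.236·0.850721 = 1.90221 g/L.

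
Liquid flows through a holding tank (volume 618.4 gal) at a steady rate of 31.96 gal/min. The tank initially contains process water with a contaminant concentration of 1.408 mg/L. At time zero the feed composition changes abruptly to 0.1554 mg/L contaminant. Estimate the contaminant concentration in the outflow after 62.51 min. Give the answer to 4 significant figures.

Species balance on the tank: V dC/dt = Q(C_in − C).
Time constant τ = V/Q = 618.4/31.96 = 19.3492 min.
C approaches C_in exponentially: C(t) = C_in + (C₀ − C_in) e^(−t/τ).
C(62.51) = 0.1554 + (1.408 − 0.1554)·e^(−62.51/19.3492) = 0.1554 + (1.25260)·0.0395327 = 0.204919 mg/L.

0.2049 mg/L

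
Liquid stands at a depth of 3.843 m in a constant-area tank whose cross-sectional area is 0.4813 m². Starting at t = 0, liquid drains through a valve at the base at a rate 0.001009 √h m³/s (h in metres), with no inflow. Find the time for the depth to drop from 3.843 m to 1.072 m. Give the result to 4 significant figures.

With no inflow, A dh/dt = −0.001009 √h.
This is separable: 2 d(√h)/dt = −0.001009/A, so √h = √h₀ − (0.001009/(2A)) t.
t = 2A(√h₀ − √h)/0.001009 = 2·0.4813·(√3.843 − √1.072)/0.001009
  = 0.962600 × (1.96036 − 1.03537) / 0.001009 = 882.446 s.

882.4 s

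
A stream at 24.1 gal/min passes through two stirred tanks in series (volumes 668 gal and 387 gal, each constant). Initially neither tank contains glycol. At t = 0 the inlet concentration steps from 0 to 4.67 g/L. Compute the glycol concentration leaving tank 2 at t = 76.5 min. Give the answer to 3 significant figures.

4.02 g/L

Time constants: τᵢ = Vᵢ/Q for each well-mixed tank.
τ₁ = 668/24.1 = 27.718 min; τ₂ = 387/24.1 = 16.058 min.
Solving the cascade with C₁(0)=C₂(0)=0 gives C₂(t) = C_in[1 − (τ₁ e^(−t/τ₁) − τ₂ e^(−t/τ₂))/(τ₁ − τ₂)].
At t = 76.5: e^(−t/τ₁) = 0.063295, e^(−t/τ₂) = 0.0085318.
C₂ = 4.67·[1 − (27.718·0.063295 − 16.058·0.0085318)/(11.660)] = 4.67·0.86128 = 4.0222 g/L.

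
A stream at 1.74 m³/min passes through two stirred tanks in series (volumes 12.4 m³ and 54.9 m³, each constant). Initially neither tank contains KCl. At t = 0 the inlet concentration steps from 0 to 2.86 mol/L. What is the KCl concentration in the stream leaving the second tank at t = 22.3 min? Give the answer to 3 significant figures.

1.07 mol/L

Time constants: τᵢ = Vᵢ/Q for each well-mixed tank.
τ₁ = 12.4/1.74 = 7.1264 min; τ₂ = 54.9/1.74 = 31.552 min.
Tank 1: C₁ = C_in(1 − e^(−t/τ₁)). Tank 2 (τ₁ ≠ τ₂): C₂ = C_in[1 − (τ₁ e^(−t/τ₁) − τ₂ e^(−t/τ₂))/(τ₁ − τ₂)].
At t = 22.3: e^(−t/τ₁) = 0.043753, e^(−t/τ₂) = 0.49323.
C₂ = 2.86·[1 − (7.1264·0.043753 − 31.552·0.49323)/(-24.425)] = 2.86·0.37563 = 1.0743 mol/L.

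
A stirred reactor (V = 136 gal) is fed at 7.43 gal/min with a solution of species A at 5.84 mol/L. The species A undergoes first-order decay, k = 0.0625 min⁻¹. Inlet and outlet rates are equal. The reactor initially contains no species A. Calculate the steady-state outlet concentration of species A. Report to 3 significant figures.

2.72 mol/L

Accumulation = in − out − consumed: V dC/dt = Q C_in − Q C − k V C.
At steady state: 0 = Q C_in − (Q + kV) C_ss, so C_ss = Q C_in/(Q + kV).
C_ss = 7.43·5.84/(7.43 + 0.0625·136) = 43.391/15.930 = 2.7239 mol/L.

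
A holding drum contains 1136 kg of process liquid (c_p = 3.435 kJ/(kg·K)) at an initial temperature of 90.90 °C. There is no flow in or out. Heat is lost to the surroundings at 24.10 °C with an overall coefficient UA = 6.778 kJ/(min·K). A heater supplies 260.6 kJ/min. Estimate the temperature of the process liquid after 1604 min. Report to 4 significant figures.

Lumped-capacitance energy balance: M c_p dT/dt = UA(T_amb − T) + Q̇.
dT/dt = (T_ss − T)/τ with T_ss = T_amb + Q̇/UA = 24.10 + 260.6/6.778 = 62.5479 °C, τ = M c_p/UA = 1136·3.435/6.778 = 575.710 min.
Integrating: T(t) = T_ss + (T₀ − T_ss) e^(−t/τ).
T(1604) = 62.5479 + (28.3521)·0.0616596 = 64.2961 °C.

64.30 °C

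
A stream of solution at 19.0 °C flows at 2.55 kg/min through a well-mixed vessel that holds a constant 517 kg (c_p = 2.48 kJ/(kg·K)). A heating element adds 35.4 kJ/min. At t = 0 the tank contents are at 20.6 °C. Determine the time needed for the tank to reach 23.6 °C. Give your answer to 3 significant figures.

281 min

First-law balance (no shaft work): M c_p dT/dt = ṁ c_p (T_in − T) + 35.4.
τ = M/ṁ = 202.75 min; T_ss = T_in + Q̇/(ṁ c_p) = 24.598 °C.
T(t) = T_ss + (T₀ − T_ss) e^(−t/τ). Set T = 23.6:
e^(−t/τ) = (23.6 − 24.598)/(20.6 − 24.598) = 0.24957
t = −202.75 · ln(0.24957) = 281.41 min.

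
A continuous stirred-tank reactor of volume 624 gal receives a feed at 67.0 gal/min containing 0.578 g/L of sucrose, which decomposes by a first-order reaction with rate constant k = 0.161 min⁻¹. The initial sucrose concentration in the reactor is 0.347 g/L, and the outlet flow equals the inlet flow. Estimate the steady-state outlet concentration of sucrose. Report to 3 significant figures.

0.231 g/L

Accumulation = in − out − consumed: V dC/dt = Q C_in − Q C − k V C.
Steady state (dC/dt = 0): C_ss = Q C_in/(Q + kV) = C_in/(1 + kV/Q).
C_ss = 67.0·0.578/(67.0 + 0.161·624) = 38.726/167.46 = 0.23125 g/L.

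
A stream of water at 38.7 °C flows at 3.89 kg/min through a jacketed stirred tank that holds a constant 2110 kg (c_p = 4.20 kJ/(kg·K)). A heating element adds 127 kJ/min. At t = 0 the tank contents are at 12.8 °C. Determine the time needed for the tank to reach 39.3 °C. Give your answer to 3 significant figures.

839 min

Unsteady energy balance on the tank contents: M c_p dT/dt = ṁ c_p (T_in − T) + 127.
τ = M/ṁ = 542.42 min; T_ss = T_in + Q̇/(ṁ c_p) = 46.473 °C.
T(t) = T_ss + (T₀ − T_ss) e^(−t/τ). Set T = 39.3:
e^(−t/τ) = (39.3 − 46.473)/(12.8 − 46.473) = 0.21303
t = −542.42 · ln(0.21303) = 838.76 min.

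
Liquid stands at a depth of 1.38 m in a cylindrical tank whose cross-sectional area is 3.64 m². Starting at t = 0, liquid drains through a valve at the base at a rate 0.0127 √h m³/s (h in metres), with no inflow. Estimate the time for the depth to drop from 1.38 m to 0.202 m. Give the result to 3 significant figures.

With no inflow, A dh/dt = −0.0127 √h.
This is separable: 2 d(√h)/dt = −0.0127/A, so √h = √h₀ − (0.0127/(2A)) t.
t = 2A(√h₀ − √h)/0.0127 = 2·3.64·(√1.38 − √0.202)/0.0127
  = 7.2800 × (1.1747 − 0.44944) / 0.0127 = 415.76 s.

416 s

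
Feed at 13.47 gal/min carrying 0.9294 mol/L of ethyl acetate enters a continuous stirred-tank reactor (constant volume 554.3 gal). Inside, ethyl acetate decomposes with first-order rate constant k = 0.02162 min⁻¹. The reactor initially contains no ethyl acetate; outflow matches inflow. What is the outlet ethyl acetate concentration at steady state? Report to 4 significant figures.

Accumulation = in − out − consumed: V dC/dt = Q C_in − Q C − k V C.
At steady state: 0 = Q C_in − (Q + kV) C_ss, so C_ss = Q C_in/(Q + kV).
C_ss = 13.47·0.9294/(13.47 + 0.02162·554.3) = 12.5190/25.4540 = 0.491830 mol/L.

0.4918 mol/L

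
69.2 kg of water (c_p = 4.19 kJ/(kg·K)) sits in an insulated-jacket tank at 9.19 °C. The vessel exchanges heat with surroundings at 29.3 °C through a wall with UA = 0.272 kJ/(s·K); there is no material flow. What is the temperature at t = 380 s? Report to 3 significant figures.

Heat balance on the well-mixed liquid: M c_p dT/dt = −UA(T − T_amb).
dT/dt = (T_ss − T)/τ with T_ss = T_amb = 29.300 °C, τ = M c_p/UA = 69.2·4.19/0.272 = 1066.0 s.
Solution: T(t) = T_ss + (T₀ − T_ss) e^(−t/τ).
T(380) = 29.300 + (-20.110)·0.70014 = 15.220 °C.

15.2 °C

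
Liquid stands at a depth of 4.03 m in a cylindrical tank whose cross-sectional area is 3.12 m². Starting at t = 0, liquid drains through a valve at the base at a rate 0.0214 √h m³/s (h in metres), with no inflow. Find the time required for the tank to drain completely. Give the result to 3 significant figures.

A dh/dt = −Q_out = −0.0214 √h.
Separate and integrate: 2(√h − √h₀) = −(0.0214/A) t.
Tank is empty when √h = 0: t_empty = 2A√h₀/0.0214.
t_empty = 2·3.12·√4.03/0.0214 = 6.2400·2.0075/0.0214 = 585.36 s.

585 s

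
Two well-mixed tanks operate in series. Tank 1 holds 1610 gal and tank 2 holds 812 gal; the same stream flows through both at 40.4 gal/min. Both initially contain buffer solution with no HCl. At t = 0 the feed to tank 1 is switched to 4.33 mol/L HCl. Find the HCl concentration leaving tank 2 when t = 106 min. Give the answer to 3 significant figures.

3.74 mol/L

Time constants: τᵢ = Vᵢ/Q for each well-mixed tank.
τ₁ = 1610/40.4 = 39.851 min; τ₂ = 812/40.4 = 20.099 min.
Tank 1: C₁ = C_in(1 − e^(−t/τ₁)). Tank 2 (τ₁ ≠ τ₂): C₂ = C_in[1 − (τ₁ e^(−t/τ₁) − τ₂ e^(−t/τ₂))/(τ₁ − τ₂)].
At t = 106: e^(−t/τ₁) = 0.069957, e^(−t/τ₂) = 0.0051236.
C₂ = 4.33·[1 − (39.851·0.069957 − 20.099·0.0051236)/(19.752)] = 4.33·0.86407 = 3.7414 mol/L.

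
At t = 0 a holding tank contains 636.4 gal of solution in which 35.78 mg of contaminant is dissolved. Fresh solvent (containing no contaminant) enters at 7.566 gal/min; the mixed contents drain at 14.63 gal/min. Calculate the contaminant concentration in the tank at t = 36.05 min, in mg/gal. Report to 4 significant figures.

0.03252 mg/gal

Let m(t) be the amount of contaminant. Volume: V(t) = V₀ + (Q_in − Q_out) t = 636.4 − 7.06400 t; V(36.05) = 381.743 gal.
No contaminant enters, so dm/dt = −Q_out · (m/V).
dm/m = −Q_out dt/(V₀ − 7.06400 t); integrating gives ln(m/m₀) = −(Q_out/(Q_in−Q_out)) ln(V/V₀).
m = m₀ (V₀/V)^(Q_out/(Q_in−Q_out)) = 35.78 × (636.4/381.743)^(-2.07106) = 12.4150 mg.
C = m/V = 12.4150/381.743 = 0.0325220 mg/gal.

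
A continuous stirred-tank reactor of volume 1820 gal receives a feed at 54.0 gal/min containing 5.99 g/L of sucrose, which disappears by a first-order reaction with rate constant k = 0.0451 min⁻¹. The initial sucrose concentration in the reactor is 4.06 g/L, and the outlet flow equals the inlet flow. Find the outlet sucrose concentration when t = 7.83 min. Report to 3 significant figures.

3.31 g/L

Accumulation = in − out − consumed: V dC/dt = Q C_in − Q C − k V C.
dC/dt = (Q/V) C_in − (Q/V + k) C; effective rate a = Q/V + k = 0.029670 + 0.0451 = 0.074770 min⁻¹.
C_ss = Q C_in/(Q + kV) = 2.3769 g/L; C(t) = C_ss + (C₀ − C_ss) e^(−a t).
C(7.83) = 2.3769 + (1.6831)·e^(−0.074770·7.83) = 2.3769 + (1.6831)·0.55685 = 3.3142 g/L.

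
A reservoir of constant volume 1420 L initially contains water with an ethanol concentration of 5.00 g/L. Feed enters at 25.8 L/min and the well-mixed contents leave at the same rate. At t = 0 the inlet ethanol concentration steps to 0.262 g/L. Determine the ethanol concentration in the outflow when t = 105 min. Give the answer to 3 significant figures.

Mass balance on the solute (V constant): V dC/dt = Q(C_in − C).
So dC/dt = (C_in − C)/τ with τ = V/Q = 1420/25.8 = 55.039 min.
C approaches C_in exponentially: C(t) = C_in + (C₀ − C_in) e^(−t/τ).
C(105) = 0.262 + (5.00 − 0.262)·e^(−105/55.039) = 0.262 + (4.7380)·0.14841 = 0.96519 g/L.

0.965 g/L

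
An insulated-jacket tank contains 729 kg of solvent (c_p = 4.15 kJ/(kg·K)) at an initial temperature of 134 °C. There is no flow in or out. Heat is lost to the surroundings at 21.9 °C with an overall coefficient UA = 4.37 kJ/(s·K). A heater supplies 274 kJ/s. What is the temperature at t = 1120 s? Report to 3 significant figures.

94.4 °C

Lumped-capacitance energy balance: M c_p dT/dt = UA(T_amb − T) + Q̇.
dT/dt = (T_ss − T)/τ with T_ss = T_amb + Q̇/UA = 21.9 + 274/4.37 = 84.600 °C, τ = M c_p/UA = 729·4.15/4.37 = 692.30 s.
Solution: T(t) = T_ss + (T₀ − T_ss) e^(−t/τ).
T(1120) = 84.600 + (49.400)·0.19834 = 94.398 °C.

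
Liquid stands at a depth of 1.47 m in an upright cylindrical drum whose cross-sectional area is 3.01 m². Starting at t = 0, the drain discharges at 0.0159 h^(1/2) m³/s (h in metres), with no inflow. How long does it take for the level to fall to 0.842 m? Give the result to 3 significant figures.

112 s

A dh/dt = −Q_out = −0.0159 √h.
This is separable: 2 d(√h)/dt = −0.0159/A, so √h = √h₀ − (0.0159/(2A)) t.
t = 2A(√h₀ − √h)/0.0159 = 2·3.01·(√1.47 − √0.842)/0.0159
  = 6.0200 × (1.2124 − 0.91761) / 0.0159 = 111.63 s.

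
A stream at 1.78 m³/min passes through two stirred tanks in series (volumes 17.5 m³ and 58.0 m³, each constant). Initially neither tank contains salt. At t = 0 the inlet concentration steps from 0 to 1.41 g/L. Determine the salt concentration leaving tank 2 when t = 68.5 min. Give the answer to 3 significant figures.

Time constants: τᵢ = Vᵢ/Q for each well-mixed tank.
τ₁ = 17.5/1.78 = 9.8315 min; τ₂ = 58.0/1.78 = 32.584 min.
Solving the cascade with C₁(0)=C₂(0)=0 gives C₂(t) = C_in[1 − (τ₁ e^(−t/τ₁) − τ₂ e^(−t/τ₂))/(τ₁ − τ₂)].
At t = 68.5: e^(−t/τ₁) = 0.00094207, e^(−t/τ₂) = 0.12218.
C₂ = 1.41·[1 − (9.8315·0.00094207 − 32.584·0.12218)/(-22.753)] = 1.41·0.82543 = 1.1639 g/L.

1.16 g/L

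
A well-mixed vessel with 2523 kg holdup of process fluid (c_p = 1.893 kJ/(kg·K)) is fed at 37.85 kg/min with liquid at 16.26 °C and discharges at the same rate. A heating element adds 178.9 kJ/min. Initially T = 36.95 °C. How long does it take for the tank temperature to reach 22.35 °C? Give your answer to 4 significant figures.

108.1 min

Heat balance on the well-mixed liquid: M c_p dT/dt = ṁ c_p (T_in − T) + 178.9.
τ = M/ṁ = 66.6579 min; T_ss = T_in + Q̇/(ṁ c_p) = 18.7569 °C.
T(t) = T_ss + (T₀ − T_ss) e^(−t/τ). Set T = 22.35:
e^(−t/τ) = (22.35 − 18.7569)/(36.95 − 18.7569) = 0.197500
t = −66.6579 · ln(0.197500) = 108.120 min.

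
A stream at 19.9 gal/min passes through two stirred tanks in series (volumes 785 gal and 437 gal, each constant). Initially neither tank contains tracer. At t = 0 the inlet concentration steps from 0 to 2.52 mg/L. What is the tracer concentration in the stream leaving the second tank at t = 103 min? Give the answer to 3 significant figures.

Species balance on tank i: dCᵢ/dt = (Cᵢ₋₁ − Cᵢ)/τᵢ with τᵢ = Vᵢ/Q.
τ₁ = 785/19.9 = 39.447 min; τ₂ = 437/19.9 = 21.960 min.
Tank 1: C₁ = C_in(1 − e^(−t/τ₁)). Tank 2 (τ₁ ≠ τ₂): C₂ = C_in[1 − (τ₁ e^(−t/τ₁) − τ₂ e^(−t/τ₂))/(τ₁ − τ₂)].
At t = 103: e^(−t/τ₁) = 0.073455, e^(−t/τ₂) = 0.0091831.
C₂ = 2.52·[1 − (39.447·0.073455 − 21.960·0.0091831)/(17.487)] = 2.52·0.84584 = 2.1315 mg/L.

2.13 mg/L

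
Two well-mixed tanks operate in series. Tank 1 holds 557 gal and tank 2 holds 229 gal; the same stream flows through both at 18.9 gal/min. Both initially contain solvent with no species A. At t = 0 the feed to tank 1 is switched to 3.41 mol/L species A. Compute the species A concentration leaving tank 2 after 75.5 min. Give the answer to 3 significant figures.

2.97 mol/L

Each tank obeys Vᵢ dCᵢ/dt = Q(Cᵢ₋₁ − Cᵢ), so τᵢ = Vᵢ/Q.
τ₁ = 557/18.9 = 29.471 min; τ₂ = 229/18.9 = 12.116 min.
Solving the cascade with C₁(0)=C₂(0)=0 gives C₂(t) = C_in[1 − (τ₁ e^(−t/τ₁) − τ₂ e^(−t/τ₂))/(τ₁ − τ₂)].
At t = 75.5: e^(−t/τ₁) = 0.077162, e^(−t/τ₂) = 0.0019670.
C₂ = 3.41·[1 − (29.471·0.077162 − 12.116·0.0019670)/(17.354)] = 3.41·0.87034 = 2.9679 mol/L.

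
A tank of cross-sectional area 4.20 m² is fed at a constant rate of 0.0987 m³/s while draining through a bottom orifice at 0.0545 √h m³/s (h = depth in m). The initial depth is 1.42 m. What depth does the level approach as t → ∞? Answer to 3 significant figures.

A dh/dt = Q_in − 0.0545 √h. Steady state requires inflow = outflow:
Q_in = 0.0545 √h_ss ⇒ √h_ss = 0.0987/0.0545 = 1.8110.
h_ss = 1.8110² = 3.2798 m. (Since h₀ = 1.42 m < h_ss, the level will rise toward this value.)

3.28 m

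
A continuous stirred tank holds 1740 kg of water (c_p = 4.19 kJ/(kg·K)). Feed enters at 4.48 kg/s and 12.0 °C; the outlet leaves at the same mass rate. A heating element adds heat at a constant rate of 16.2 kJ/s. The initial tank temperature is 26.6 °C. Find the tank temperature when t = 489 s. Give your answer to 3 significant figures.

16.8 °C

M c_p dT/dt = ṁ c_p (T_in − T) + Q̇.
τ = M/ṁ = 388.39 s; T_ss = T_in + Q̇/(ṁ c_p) = 12.0 + 16.2/(4.48·4.19) = 12.863 °C.
T approaches T_ss exponentially: T(t) = T_ss + (T₀ − T_ss) e^(−t/τ).
T(489) = 12.863 + (13.737)·e^(−489/388.39) = 12.863 + (13.737)·0.28393 = 16.763 °C.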